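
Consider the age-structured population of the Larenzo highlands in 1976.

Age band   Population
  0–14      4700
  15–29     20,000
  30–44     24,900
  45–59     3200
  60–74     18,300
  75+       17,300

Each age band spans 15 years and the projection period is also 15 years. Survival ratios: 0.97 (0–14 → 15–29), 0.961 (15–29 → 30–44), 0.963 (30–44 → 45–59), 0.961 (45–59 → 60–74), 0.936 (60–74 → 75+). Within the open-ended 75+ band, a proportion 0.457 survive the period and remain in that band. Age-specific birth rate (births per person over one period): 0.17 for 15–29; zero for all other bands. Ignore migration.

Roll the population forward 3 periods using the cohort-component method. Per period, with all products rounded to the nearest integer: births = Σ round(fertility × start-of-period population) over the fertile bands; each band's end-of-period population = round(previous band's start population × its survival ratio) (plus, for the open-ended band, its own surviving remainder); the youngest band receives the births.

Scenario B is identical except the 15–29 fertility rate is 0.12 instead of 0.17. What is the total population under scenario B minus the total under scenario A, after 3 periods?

(Bands numbered youngest = 1 to oldest = 6.)
After projecting period 1:
Births: 20000 × 0.17 = 3400
Band 2: 4700 × 0.97 = 4559
Band 3: 20000 × 0.961 = 19220
Band 4: 24900 × 0.963 = 23979
Band 5: 3200 × 0.961 = 3075
Band 6: 18300 × 0.936 + 17300 × 0.457 = 17129 + 7906 = 25035
End of period: [3400, 4559, 19220, 23979, 3075, 25035]
After projecting period 2:
Births: 4559 × 0.17 = 775
Band 2: 3400 × 0.97 = 3298
Band 3: 4559 × 0.961 = 4381
Band 4: 19220 × 0.963 = 18509
Band 5: 23979 × 0.961 = 23044
Band 6: 3075 × 0.936 + 25035 × 0.457 = 2878 + 11441 = 14319
End of period: [775, 3298, 4381, 18509, 23044, 14319]
After projecting period 3:
Births: 3298 × 0.17 = 561
Band 2: 775 × 0.97 = 752
Band 3: 3298 × 0.961 = 3169
Band 4: 4381 × 0.963 = 4219
Band 5: 18509 × 0.961 = 17787
Band 6: 23044 × 0.936 + 14319 × 0.457 = 21569 + 6544 = 28113
End of period: [561, 752, 3169, 4219, 17787, 28113]
Scenario A total after 3 periods: 54601
Scenario B projection —
After projecting period 1:
Births: 20000 × 0.12 = 2400
Band 2: 4700 × 0.97 = 4559
Band 3: 20000 × 0.961 = 19220
Band 4: 24900 × 0.963 = 23979
Band 5: 3200 × 0.961 = 3075
Band 6: 18300 × 0.936 + 17300 × 0.457 = 17129 + 7906 = 25035
End of period: [2400, 4559, 19220, 23979, 3075, 25035]
After projecting period 2:
Births: 4559 × 0.12 = 547
Band 2: 2400 × 0.97 = 2328
Band 3: 4559 × 0.961 = 4381
Band 4: 19220 × 0.963 = 18509
Band 5: 23979 × 0.961 = 23044
Band 6: 3075 × 0.936 + 25035 × 0.457 = 2878 + 11441 = 14319
End of period: [547, 2328, 4381, 18509, 23044, 14319]
After projecting period 3:
Births: 2328 × 0.12 = 279
Band 2: 547 × 0.97 = 531
Band 3: 2328 × 0.961 = 2237
Band 4: 4381 × 0.963 = 4219
Band 5: 18509 × 0.961 = 17787
Band 6: 23044 × 0.936 + 14319 × 0.457 = 21569 + 6544 = 28113
End of period: [279, 531, 2237, 4219, 17787, 28113]
Scenario B total after 3 periods: 53166
Difference B − A = 53166 − 54601 = -1435

-1435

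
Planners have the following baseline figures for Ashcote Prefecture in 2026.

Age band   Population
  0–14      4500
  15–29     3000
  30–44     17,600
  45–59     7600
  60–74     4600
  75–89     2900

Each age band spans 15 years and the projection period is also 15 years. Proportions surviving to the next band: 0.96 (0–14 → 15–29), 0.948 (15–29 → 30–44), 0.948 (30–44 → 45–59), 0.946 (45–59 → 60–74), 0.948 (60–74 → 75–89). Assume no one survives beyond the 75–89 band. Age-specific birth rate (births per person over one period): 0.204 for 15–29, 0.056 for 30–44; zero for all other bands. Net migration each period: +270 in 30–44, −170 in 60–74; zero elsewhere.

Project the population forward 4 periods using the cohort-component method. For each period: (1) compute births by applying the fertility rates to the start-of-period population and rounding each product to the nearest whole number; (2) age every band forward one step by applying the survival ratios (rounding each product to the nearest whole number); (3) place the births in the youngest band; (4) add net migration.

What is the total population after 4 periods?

Numbering the bands 1..6 from youngest to oldest:
[period 1]
Births: 3000 * 0.204 = 612 ; 17600 * 0.056 = 986 — total 1598
Band 2: 4500 * 0.96 = 4320
Band 3: 3000 * 0.948 = 2844
Band 4: 17600 * 0.948 = 16685
Band 5: 7600 * 0.946 = 7190
Band 6: 4600 * 0.948 = 4361
Net migration: Band 3 + 270 → 3114; Band 5 − 170 → 7020
End of period: [1598, 4320, 3114, 16685, 7020, 4361]
[period 2]
Births: 4320 * 0.204 = 881 ; 3114 * 0.056 = 174 — total 1055
Band 2: 1598 * 0.96 = 1534
Band 3: 4320 * 0.948 = 4095
Band 4: 3114 * 0.948 = 2952
Band 5: 16685 * 0.946 = 15784
Band 6: 7020 * 0.948 = 6655
Net migration: Band 3 + 270 → 4365; Band 5 − 170 → 15614
End of period: [1055, 1534, 4365, 2952, 15614, 6655]
[period 3]
Births: 1534 * 0.204 = 313 ; 4365 * 0.056 = 244 — total 557
Band 2: 1055 * 0.96 = 1013
Band 3: 1534 * 0.948 = 1454
Band 4: 4365 * 0.948 = 4138
Band 5: 2952 * 0.946 = 2793
Band 6: 15614 * 0.948 = 14802
Net migration: Band 3 + 270 → 1724; Band 5 − 170 → 2623
End of period: [557, 1013, 1724, 4138, 2623, 14802]
[period 4]
Births: 1013 * 0.204 = 207 ; 1724 * 0.056 = 97 — total 304
Band 2: 557 * 0.96 = 535
Band 3: 1013 * 0.948 = 960
Band 4: 1724 * 0.948 = 1634
Band 5: 4138 * 0.946 = 3915
Band 6: 2623 * 0.948 = 2487
Net migration: Band 3 + 270 → 1230; Band 5 − 170 → 3745
End of period: [304, 535, 1230, 1634, 3745, 2487]
Total after period 4: 304 + 535 + 1230 + 1634 + 3745 + 2487 = 9935

9935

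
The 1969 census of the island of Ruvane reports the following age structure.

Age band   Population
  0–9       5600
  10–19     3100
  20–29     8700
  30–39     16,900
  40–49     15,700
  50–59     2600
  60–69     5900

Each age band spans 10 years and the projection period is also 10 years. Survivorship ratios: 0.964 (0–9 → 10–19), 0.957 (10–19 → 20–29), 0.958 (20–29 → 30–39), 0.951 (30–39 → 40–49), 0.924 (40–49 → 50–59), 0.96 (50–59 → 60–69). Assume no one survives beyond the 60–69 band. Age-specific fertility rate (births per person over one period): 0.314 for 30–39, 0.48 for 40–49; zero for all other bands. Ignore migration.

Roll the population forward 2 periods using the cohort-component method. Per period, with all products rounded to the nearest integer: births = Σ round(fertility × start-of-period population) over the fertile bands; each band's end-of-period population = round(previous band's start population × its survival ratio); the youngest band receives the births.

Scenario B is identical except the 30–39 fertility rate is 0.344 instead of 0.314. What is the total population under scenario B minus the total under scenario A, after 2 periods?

738

Period 1.
Births: 16900 * 0.314 = 5307, 15700 * 0.48 = 7536 — total 12843
10–19: 5600 * 0.964 = 5398
20–29: 3100 * 0.957 = 2967
30–39: 8700 * 0.958 = 8335
40–49: 16900 * 0.951 = 16072
50–59: 15700 * 0.924 = 14507
60–69: 2600 * 0.96 = 2496
Population now: 0–9=12843, 10–19=5398, 20–29=2967, 30–39=8335, 40–49=16072, 50–59=14507, 60–69=2496
Period 2.
Births: 8335 * 0.314 = 2617, 16072 * 0.48 = 7715 — total 10332
10–19: 12843 * 0.964 = 12381
20–29: 5398 * 0.957 = 5166
30–39: 2967 * 0.958 = 2842
40–49: 8335 * 0.951 = 7927
50–59: 16072 * 0.924 = 14851
60–69: 14507 * 0.96 = 13927
Population now: 0–9=10332, 10–19=12381, 20–29=5166, 30–39=2842, 40–49=7927, 50–59=14851, 60–69=13927
Scenario A total after 2 periods: 67426
Scenario B projection —
Period 1.
Births: 16900 * 0.344 = 5814, 15700 * 0.48 = 7536 — total 13350
10–19: 5600 * 0.964 = 5398
20–29: 3100 * 0.957 = 2967
30–39: 8700 * 0.958 = 8335
40–49: 16900 * 0.951 = 16072
50–59: 15700 * 0.924 = 14507
60–69: 2600 * 0.96 = 2496
Population now: 0–9=13350, 10–19=5398, 20–29=2967, 30–39=8335, 40–49=16072, 50–59=14507, 60–69=2496
Period 2.
Births: 8335 * 0.344 = 2867, 16072 * 0.48 = 7715 — total 10582
10–19: 13350 * 0.964 = 12869
20–29: 5398 * 0.957 = 5166
30–39: 2967 * 0.958 = 2842
40–49: 8335 * 0.951 = 7927
50–59: 16072 * 0.924 = 14851
60–69: 14507 * 0.96 = 13927
Population now: 0–9=10582, 10–19=12869, 20–29=5166, 30–39=2842, 40–49=7927, 50–59=14851, 60–69=13927
Scenario B total after 2 periods: 68164
Difference B − A = 68164 − 67426 = 738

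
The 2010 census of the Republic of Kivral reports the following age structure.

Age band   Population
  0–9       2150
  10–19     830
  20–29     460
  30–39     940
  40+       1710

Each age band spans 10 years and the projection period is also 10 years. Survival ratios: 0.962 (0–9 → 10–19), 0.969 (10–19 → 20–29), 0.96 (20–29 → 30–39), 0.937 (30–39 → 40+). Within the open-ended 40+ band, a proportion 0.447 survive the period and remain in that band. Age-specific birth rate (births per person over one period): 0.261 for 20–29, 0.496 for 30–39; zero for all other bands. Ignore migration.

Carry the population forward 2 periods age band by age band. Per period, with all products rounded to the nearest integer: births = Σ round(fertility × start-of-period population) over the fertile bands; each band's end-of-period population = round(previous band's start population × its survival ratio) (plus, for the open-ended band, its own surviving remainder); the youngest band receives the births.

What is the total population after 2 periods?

Call the groups 1 to 5, youngest first.
— Period 1 —
Births: 460 * 0.261 = 120  |  940 * 0.496 = 466 → 586
Group 2: 2150 * 0.962 = 2068
Group 3: 830 * 0.969 = 804
Group 4: 460 * 0.96 = 442
Group 5: 940 * 0.937 + 1710 * 0.447 = 881 + 764 = 1645
→ [586, 2068, 804, 442, 1645]
— Period 2 —
Births: 804 * 0.261 = 210  |  442 * 0.496 = 219 → 429
Group 2: 586 * 0.962 = 564
Group 3: 2068 * 0.969 = 2004
Group 4: 804 * 0.96 = 772
Group 5: 442 * 0.937 + 1645 * 0.447 = 414 + 735 = 1149
→ [429, 564, 2004, 772, 1149]
Total after period 2: 429 + 564 + 2004 + 772 + 1149 = 4918

4918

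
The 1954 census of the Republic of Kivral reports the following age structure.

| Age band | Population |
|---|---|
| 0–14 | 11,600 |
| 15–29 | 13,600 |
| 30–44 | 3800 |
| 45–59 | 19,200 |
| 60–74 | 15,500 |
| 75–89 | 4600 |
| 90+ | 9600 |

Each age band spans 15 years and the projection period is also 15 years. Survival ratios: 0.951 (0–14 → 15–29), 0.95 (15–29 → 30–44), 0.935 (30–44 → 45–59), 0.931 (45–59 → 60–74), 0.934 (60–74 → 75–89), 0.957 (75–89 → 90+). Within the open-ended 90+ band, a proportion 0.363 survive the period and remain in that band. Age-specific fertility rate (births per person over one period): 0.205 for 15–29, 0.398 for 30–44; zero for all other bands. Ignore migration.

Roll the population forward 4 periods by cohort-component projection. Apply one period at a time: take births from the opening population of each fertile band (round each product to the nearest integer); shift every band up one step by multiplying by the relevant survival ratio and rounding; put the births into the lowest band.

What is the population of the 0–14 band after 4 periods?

2989

Call the groups 1 to 7, youngest first.
Period 1.
Births: 13600 × 0.205 = 2788  |  3800 × 0.398 = 1512 — total 4300
Group 2: 11600 × 0.951 = 11032
Group 3: 13600 × 0.95 = 12920
Group 4: 3800 × 0.935 = 3553
Group 5: 19200 × 0.931 = 17875
Group 6: 15500 × 0.934 = 14477
Group 7: 4600 × 0.957 + 9600 × 0.363 = 4402 + 3485 = 7887
Population now: 0–14=4300, 15–29=11032, 30–44=12920, 45–59=3553, 60–74=17875, 75–89=14477, 90+=7887
Period 2.
Births: 11032 × 0.205 = 2262  |  12920 × 0.398 = 5142 — total 7404
Group 2: 4300 × 0.951 = 4089
Group 3: 11032 × 0.95 = 10480
Group 4: 12920 × 0.935 = 12080
Group 5: 3553 × 0.931 = 3308
Group 6: 17875 × 0.934 = 16695
Group 7: 14477 × 0.957 + 7887 × 0.363 = 13854 + 2863 = 16717
Population now: 0–14=7404, 15–29=4089, 30–44=10480, 45–59=12080, 60–74=3308, 75–89=16695, 90+=16717
Period 3.
Births: 4089 × 0.205 = 838  |  10480 × 0.398 = 4171 — total 5009
Group 2: 7404 × 0.951 = 7041
Group 3: 4089 × 0.95 = 3885
Group 4: 10480 × 0.935 = 9799
Group 5: 12080 × 0.931 = 11246
Group 6: 3308 × 0.934 = 3090
Group 7: 16695 × 0.957 + 16717 × 0.363 = 15977 + 6068 = 22045
Population now: 0–14=5009, 15–29=7041, 30–44=3885, 45–59=9799, 60–74=11246, 75–89=3090, 90+=22045
Period 4.
Births: 7041 × 0.205 = 1443  |  3885 × 0.398 = 1546 — total 2989
Group 2: 5009 × 0.951 = 4764
Group 3: 7041 × 0.95 = 6689
Group 4: 3885 × 0.935 = 3632
Group 5: 9799 × 0.931 = 9123
Group 6: 11246 × 0.934 = 10504
Group 7: 3090 × 0.957 + 22045 × 0.363 = 2957 + 8002 = 10959
Population now: 0–14=2989, 15–29=4764, 30–44=6689, 45–59=3632, 60–74=9123, 75–89=10504, 90+=10959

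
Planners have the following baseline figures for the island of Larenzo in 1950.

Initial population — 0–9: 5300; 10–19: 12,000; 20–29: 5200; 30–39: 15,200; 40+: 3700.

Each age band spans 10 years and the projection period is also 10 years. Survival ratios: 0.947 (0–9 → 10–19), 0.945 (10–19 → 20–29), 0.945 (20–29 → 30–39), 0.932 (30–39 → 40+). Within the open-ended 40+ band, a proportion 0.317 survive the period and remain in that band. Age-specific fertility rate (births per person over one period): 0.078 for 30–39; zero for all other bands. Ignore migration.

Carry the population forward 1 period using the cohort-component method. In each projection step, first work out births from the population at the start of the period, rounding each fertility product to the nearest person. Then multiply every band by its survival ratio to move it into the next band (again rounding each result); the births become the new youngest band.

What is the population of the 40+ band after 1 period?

15339

[period 1]
Births: 15200 × 0.078 = 1186
10–19: 5300 × 0.947 = 5019
20–29: 12000 × 0.945 = 11340
30–39: 5200 × 0.945 = 4914
40+: 15200 × 0.932 + 3700 × 0.317 = 14166 + 1173 = 15339
→ [1186, 5019, 11340, 4914, 15339]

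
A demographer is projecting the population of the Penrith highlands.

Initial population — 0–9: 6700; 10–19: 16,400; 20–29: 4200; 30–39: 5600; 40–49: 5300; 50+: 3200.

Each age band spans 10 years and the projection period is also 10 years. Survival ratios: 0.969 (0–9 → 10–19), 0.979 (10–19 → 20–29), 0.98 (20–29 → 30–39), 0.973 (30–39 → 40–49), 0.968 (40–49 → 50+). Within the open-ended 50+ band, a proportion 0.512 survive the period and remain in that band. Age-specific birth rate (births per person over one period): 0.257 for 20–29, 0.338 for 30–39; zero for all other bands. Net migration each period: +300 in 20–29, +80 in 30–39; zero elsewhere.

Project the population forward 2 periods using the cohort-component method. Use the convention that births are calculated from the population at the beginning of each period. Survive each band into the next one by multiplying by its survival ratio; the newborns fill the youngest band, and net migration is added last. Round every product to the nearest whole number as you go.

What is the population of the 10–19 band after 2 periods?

2880

Let group 1 be 0–9 through group 6 = 50+.
— Period 1 —
Births: 4200 × 0.257 = 1079  |  5600 × 0.338 = 1893 → 2972
Group 2: 6700 × 0.969 = 6492
Group 3: 16400 × 0.979 = 16056
Group 4: 4200 × 0.98 = 4116
Group 5: 5600 × 0.973 = 5449
Group 6: 5300 × 0.968 + 3200 × 0.512 = 5130 + 1638 = 6768
Net migration: Group 3 + 300 → 16356; Group 4 + 80 → 4196
End of period: [2972, 6492, 16356, 4196, 5449, 6768]
— Period 2 —
Births: 16356 × 0.257 = 4203  |  4196 × 0.338 = 1418 → 5621
Group 2: 2972 × 0.969 = 2880
Group 3: 6492 × 0.979 = 6356
Group 4: 16356 × 0.98 = 16029
Group 5: 4196 × 0.973 = 4083
Group 6: 5449 × 0.968 + 6768 × 0.512 = 5275 + 3465 = 8740
Net migration: Group 3 + 300 → 6656; Group 4 + 80 → 16109
End of period: [5621, 2880, 6656, 16109, 4083, 8740]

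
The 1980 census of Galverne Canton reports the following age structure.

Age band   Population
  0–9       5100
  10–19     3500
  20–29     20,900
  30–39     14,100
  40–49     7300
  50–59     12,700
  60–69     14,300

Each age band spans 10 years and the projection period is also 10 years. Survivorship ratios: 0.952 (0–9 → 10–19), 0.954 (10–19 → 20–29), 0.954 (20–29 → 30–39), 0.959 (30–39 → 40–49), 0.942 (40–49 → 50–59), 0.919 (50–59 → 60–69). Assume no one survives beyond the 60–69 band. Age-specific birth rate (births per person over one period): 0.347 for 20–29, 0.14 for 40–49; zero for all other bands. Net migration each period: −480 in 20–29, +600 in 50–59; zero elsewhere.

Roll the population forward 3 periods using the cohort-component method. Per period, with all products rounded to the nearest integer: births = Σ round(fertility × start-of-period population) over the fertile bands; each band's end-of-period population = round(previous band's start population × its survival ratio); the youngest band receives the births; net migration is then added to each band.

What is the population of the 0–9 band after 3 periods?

4118

After projecting period 1:
Births: 20900 * 0.347 = 7252, 7300 * 0.14 = 1022 ⇒ total 8274
10–19: 5100 * 0.952 = 4855
20–29: 3500 * 0.954 = 3339
30–39: 20900 * 0.954 = 19939
40–49: 14100 * 0.959 = 13522
50–59: 7300 * 0.942 = 6877
60–69: 12700 * 0.919 = 11671
Net migration: 20–29 − 480 → 2859; 50–59 + 600 → 7477
Population now: 0–9=8274, 10–19=4855, 20–29=2859, 30–39=19939, 40–49=13522, 50–59=7477, 60–69=11671
After projecting period 2:
Births: 2859 * 0.347 = 992, 13522 * 0.14 = 1893 ⇒ total 2885
10–19: 8274 * 0.952 = 7877
20–29: 4855 * 0.954 = 4632
30–39: 2859 * 0.954 = 2727
40–49: 19939 * 0.959 = 19122
50–59: 13522 * 0.942 = 12738
60–69: 7477 * 0.919 = 6871
Net migration: 20–29 − 480 → 4152; 50–59 + 600 → 13338
Population now: 0–9=2885, 10–19=7877, 20–29=4152, 30–39=2727, 40–49=19122, 50–59=13338, 60–69=6871
After projecting period 3:
Births: 4152 * 0.347 = 1441, 19122 * 0.14 = 2677 ⇒ total 4118
10–19: 2885 * 0.952 = 2747
20–29: 7877 * 0.954 = 7515
30–39: 4152 * 0.954 = 3961
40–49: 2727 * 0.959 = 2615
50–59: 19122 * 0.942 = 18013
60–69: 13338 * 0.919 = 12258
Net migration: 20–29 − 480 → 7035; 50–59 + 600 → 18613
Population now: 0–9=4118, 10–19=2747, 20–29=7035, 30–39=3961, 40–49=2615, 50–59=18613, 60–69=12258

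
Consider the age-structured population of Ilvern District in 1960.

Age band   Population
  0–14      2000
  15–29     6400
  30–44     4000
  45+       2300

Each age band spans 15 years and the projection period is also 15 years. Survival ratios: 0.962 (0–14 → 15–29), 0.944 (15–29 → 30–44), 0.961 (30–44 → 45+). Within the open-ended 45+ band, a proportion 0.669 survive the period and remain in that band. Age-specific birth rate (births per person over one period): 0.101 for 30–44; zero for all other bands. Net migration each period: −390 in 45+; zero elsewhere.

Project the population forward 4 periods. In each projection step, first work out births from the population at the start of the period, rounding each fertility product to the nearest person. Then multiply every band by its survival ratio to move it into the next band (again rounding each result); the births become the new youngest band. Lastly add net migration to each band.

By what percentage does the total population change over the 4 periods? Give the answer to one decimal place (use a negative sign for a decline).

Period 1.
Births: 4000 * 0.101 = 404
15–29: 2000 * 0.962 = 1924
30–44: 6400 * 0.944 = 6042
45+: 4000 * 0.961 + 2300 * 0.669 = 3844 + 1539 = 5383
Net migration: 45+ − 390 → 4993
End of period: [404, 1924, 6042, 4993]
Period 2.
Births: 6042 * 0.101 = 610
15–29: 404 * 0.962 = 389
30–44: 1924 * 0.944 = 1816
45+: 6042 * 0.961 + 4993 * 0.669 = 5806 + 3340 = 9146
Net migration: 45+ − 390 → 8756
End of period: [610, 389, 1816, 8756]
Period 3.
Births: 1816 * 0.101 = 183
15–29: 610 * 0.962 = 587
30–44: 389 * 0.944 = 367
45+: 1816 * 0.961 + 8756 * 0.669 = 1745 + 5858 = 7603
Net migration: 45+ − 390 → 7213
End of period: [183, 587, 367, 7213]
Period 4.
Births: 367 * 0.101 = 37
15–29: 183 * 0.962 = 176
30–44: 587 * 0.944 = 554
45+: 367 * 0.961 + 7213 * 0.669 = 353 + 4825 = 5178
Net migration: 45+ − 390 → 4788
End of period: [37, 176, 554, 4788]
Total: 14700 → 5555; change = -9145; percentage change = -62.2%

-62.2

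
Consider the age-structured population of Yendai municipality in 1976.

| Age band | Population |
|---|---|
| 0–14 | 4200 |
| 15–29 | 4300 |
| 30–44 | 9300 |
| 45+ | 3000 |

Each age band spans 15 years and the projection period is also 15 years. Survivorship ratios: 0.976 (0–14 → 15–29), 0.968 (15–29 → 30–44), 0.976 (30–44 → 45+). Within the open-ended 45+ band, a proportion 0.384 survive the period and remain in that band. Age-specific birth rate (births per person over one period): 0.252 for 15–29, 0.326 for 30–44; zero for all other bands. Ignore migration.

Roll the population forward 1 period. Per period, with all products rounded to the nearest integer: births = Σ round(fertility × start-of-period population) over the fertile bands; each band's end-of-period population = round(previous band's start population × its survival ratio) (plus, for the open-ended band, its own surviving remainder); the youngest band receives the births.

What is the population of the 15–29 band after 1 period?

4099

— Period 1 —
Births: 4300 × 0.252 = 1084 ; 9300 × 0.326 = 3032 → total 4116
15–29: 4200 × 0.976 = 4099
30–44: 4300 × 0.968 = 4162
45+: 9300 × 0.976 + 3000 × 0.384 = 9077 + 1152 = 10229
Giving 4116 / 4099 / 4162 / 10229.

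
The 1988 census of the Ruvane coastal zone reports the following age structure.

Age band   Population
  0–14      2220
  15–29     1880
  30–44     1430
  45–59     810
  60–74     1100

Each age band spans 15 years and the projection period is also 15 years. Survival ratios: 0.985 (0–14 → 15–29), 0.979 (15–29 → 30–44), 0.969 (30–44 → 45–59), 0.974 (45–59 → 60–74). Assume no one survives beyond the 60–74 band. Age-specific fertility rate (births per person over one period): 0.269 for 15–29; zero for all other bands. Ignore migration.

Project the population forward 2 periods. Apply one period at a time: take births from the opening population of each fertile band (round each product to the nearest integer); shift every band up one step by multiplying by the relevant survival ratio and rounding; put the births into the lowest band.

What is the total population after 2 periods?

Let band 1 be 0–14 through band 5 = 60–74.
[period 1]
Births: 1880 × 0.269 = 506
Band 2: 2220 × 0.985 = 2187
Band 3: 1880 × 0.979 = 1841
Band 4: 1430 × 0.969 = 1386
Band 5: 810 × 0.974 = 789
→ [506, 2187, 1841, 1386, 789]
[period 2]
Births: 2187 × 0.269 = 588
Band 2: 506 × 0.985 = 498
Band 3: 2187 × 0.979 = 2141
Band 4: 1841 × 0.969 = 1784
Band 5: 1386 × 0.974 = 1350
→ [588, 498, 2141, 1784, 1350]
Total after period 2: 588 + 498 + 2141 + 1784 + 1350 = 6361

6361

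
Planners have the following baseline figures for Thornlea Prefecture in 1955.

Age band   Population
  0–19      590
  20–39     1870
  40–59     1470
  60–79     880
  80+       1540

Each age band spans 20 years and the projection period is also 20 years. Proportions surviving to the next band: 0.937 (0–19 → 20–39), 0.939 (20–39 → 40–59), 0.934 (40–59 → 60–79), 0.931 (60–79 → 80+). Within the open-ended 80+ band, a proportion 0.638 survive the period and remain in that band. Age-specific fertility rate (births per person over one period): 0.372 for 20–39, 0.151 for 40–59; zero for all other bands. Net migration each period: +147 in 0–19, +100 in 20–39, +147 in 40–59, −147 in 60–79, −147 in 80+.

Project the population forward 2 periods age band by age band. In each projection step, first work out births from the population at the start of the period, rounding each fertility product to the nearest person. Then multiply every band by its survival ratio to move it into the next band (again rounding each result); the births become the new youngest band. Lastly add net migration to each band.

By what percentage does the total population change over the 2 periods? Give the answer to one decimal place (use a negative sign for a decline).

After projecting period 1:
Births: 1870 × 0.372 = 696  |  1470 × 0.151 = 222 → 918
20–39: 590 × 0.937 = 553
40–59: 1870 × 0.939 = 1756
60–79: 1470 × 0.934 = 1373
80+: 880 × 0.931 + 1540 × 0.638 = 819 + 983 = 1802
Net migration: 0–19 + 147 → 1065; 20–39 + 100 → 653; 40–59 + 147 → 1903; 60–79 − 147 → 1226; 80+ − 147 → 1655
End of period: [1065, 653, 1903, 1226, 1655]
After projecting period 2:
Births: 653 × 0.372 = 243  |  1903 × 0.151 = 287 → 530
20–39: 1065 × 0.937 = 998
40–59: 653 × 0.939 = 613
60–79: 1903 × 0.934 = 1777
80+: 1226 × 0.931 + 1655 × 0.638 = 1141 + 1056 = 2197
Net migration: 0–19 + 147 → 677; 20–39 + 100 → 1098; 40–59 + 147 → 760; 60–79 − 147 → 1630; 80+ − 147 → 2050
End of period: [677, 1098, 760, 1630, 2050]
Total: 6350 → 6215; change = -135; percentage change = -2.1%

-2.1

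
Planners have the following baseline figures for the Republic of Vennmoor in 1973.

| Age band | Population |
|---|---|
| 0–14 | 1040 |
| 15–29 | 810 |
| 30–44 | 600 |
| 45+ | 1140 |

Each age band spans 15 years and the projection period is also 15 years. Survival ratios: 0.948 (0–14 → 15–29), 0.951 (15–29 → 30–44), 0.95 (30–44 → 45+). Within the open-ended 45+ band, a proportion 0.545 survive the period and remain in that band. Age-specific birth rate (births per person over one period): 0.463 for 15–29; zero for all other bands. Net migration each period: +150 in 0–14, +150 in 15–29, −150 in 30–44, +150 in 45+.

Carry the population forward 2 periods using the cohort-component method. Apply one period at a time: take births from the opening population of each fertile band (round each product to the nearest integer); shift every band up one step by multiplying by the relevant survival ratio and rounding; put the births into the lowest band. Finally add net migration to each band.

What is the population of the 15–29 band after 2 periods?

— Period 1 —
Births: 810 × 0.463 = 375
15–29: 1040 × 0.948 = 986
30–44: 810 × 0.951 = 770
45+: 600 × 0.95 + 1140 × 0.545 = 570 + 621 = 1191
Net migration: 0–14 + 150 → 525; 15–29 + 150 → 1136; 30–44 − 150 → 620; 45+ + 150 → 1341
Giving 525 / 1136 / 620 / 1341.
— Period 2 —
Births: 1136 × 0.463 = 526
15–29: 525 × 0.948 = 498
30–44: 1136 × 0.951 = 1080
45+: 620 × 0.95 + 1341 × 0.545 = 589 + 731 = 1320
Net migration: 0–14 + 150 → 676; 15–29 + 150 → 648; 30–44 − 150 → 930; 45+ + 150 → 1470
Giving 676 / 648 / 930 / 1470.

648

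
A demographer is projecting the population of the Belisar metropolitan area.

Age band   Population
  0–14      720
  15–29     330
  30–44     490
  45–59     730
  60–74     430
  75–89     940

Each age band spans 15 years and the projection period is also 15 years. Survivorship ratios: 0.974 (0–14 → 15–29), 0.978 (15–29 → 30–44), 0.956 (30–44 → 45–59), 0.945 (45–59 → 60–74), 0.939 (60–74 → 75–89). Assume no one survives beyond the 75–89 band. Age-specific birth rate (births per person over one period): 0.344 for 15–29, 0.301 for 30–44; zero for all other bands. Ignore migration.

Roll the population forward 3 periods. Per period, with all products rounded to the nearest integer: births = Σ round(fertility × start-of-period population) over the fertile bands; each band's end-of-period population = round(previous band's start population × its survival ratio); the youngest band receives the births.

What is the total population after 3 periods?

(Bands numbered youngest = 1 to oldest = 6.)
Period 1.
Births: 330 * 0.344 = 114  |  490 * 0.301 = 147 → 261
Band 2: 720 * 0.974 = 701
Band 3: 330 * 0.978 = 323
Band 4: 490 * 0.956 = 468
Band 5: 730 * 0.945 = 690
Band 6: 430 * 0.939 = 404
End of period: [261, 701, 323, 468, 690, 404]
Period 2.
Births: 701 * 0.344 = 241  |  323 * 0.301 = 97 → 338
Band 2: 261 * 0.974 = 254
Band 3: 701 * 0.978 = 686
Band 4: 323 * 0.956 = 309
Band 5: 468 * 0.945 = 442
Band 6: 690 * 0.939 = 648
End of period: [338, 254, 686, 309, 442, 648]
Period 3.
Births: 254 * 0.344 = 87  |  686 * 0.301 = 206 → 293
Band 2: 338 * 0.974 = 329
Band 3: 254 * 0.978 = 248
Band 4: 686 * 0.956 = 656
Band 5: 309 * 0.945 = 292
Band 6: 442 * 0.939 = 415
End of period: [293, 329, 248, 656, 292, 415]
Total after period 3: 293 + 329 + 248 + 656 + 292 + 415 = 2233

2233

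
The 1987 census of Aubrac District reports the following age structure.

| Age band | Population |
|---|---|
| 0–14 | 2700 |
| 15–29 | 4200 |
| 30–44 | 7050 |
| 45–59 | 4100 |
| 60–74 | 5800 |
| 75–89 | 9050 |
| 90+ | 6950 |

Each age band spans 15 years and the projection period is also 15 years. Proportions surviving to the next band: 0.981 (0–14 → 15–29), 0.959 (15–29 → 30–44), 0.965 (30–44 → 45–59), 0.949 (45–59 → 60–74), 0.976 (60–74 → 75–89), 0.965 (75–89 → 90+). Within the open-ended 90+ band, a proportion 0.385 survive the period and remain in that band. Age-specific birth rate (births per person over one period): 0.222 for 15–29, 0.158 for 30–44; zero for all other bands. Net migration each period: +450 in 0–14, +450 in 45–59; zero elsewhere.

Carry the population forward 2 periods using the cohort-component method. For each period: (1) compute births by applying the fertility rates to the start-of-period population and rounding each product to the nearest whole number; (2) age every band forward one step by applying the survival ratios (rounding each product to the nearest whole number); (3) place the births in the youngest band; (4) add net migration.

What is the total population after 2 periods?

31536

Call the groups 1 to 7, youngest first.
After projecting period 1:
Births: 4200 * 0.222 = 932  |  7050 * 0.158 = 1114 → 2046
Group 2: 2700 * 0.981 = 2649
Group 3: 4200 * 0.959 = 4028
Group 4: 7050 * 0.965 = 6803
Group 5: 4100 * 0.949 = 3891
Group 6: 5800 * 0.976 = 5661
Group 7: 9050 * 0.965 + 6950 * 0.385 = 8733 + 2676 = 11409
Net migration: Group 1 + 450 → 2496; Group 4 + 450 → 7253
Population now: 0–14=2496, 15–29=2649, 30–44=4028, 45–59=7253, 60–74=3891, 75–89=5661, 90+=11409
After projecting period 2:
Births: 2649 * 0.222 = 588  |  4028 * 0.158 = 636 → 1224
Group 2: 2496 * 0.981 = 2449
Group 3: 2649 * 0.959 = 2540
Group 4: 4028 * 0.965 = 3887
Group 5: 7253 * 0.949 = 6883
Group 6: 3891 * 0.976 = 3798
Group 7: 5661 * 0.965 + 11409 * 0.385 = 5463 + 4392 = 9855
Net migration: Group 1 + 450 → 1674; Group 4 + 450 → 4337
Population now: 0–14=1674, 15–29=2449, 30–44=2540, 45–59=4337, 60–74=6883, 75–89=3798, 90+=9855
Total after period 2: 1674 + 2449 + 2540 + 4337 + 6883 + 3798 + 9855 = 31536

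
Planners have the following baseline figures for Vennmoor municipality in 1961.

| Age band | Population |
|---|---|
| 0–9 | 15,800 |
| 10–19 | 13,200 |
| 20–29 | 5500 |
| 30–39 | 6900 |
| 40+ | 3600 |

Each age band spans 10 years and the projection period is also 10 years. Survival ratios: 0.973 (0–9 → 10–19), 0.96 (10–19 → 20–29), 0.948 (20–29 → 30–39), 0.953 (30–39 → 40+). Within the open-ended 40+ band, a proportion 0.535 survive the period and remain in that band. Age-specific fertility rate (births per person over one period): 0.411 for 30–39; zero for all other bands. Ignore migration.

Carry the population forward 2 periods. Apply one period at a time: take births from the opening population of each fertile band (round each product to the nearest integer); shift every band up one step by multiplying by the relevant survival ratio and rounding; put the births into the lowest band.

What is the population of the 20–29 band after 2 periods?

14758

Call the bands 1 to 5, youngest first.
— Period 1 —
Births: 6900 * 0.411 = 2836
Band 2: 15800 * 0.973 = 15373
Band 3: 13200 * 0.96 = 12672
Band 4: 5500 * 0.948 = 5214
Band 5: 6900 * 0.953 + 3600 * 0.535 = 6576 + 1926 = 8502
→ [2836, 15373, 12672, 5214, 8502]
— Period 2 —
Births: 5214 * 0.411 = 2143
Band 2: 2836 * 0.973 = 2759
Band 3: 15373 * 0.96 = 14758
Band 4: 12672 * 0.948 = 12013
Band 5: 5214 * 0.953 + 8502 * 0.535 = 4969 + 4549 = 9518
→ [2143, 2759, 14758, 12013, 9518]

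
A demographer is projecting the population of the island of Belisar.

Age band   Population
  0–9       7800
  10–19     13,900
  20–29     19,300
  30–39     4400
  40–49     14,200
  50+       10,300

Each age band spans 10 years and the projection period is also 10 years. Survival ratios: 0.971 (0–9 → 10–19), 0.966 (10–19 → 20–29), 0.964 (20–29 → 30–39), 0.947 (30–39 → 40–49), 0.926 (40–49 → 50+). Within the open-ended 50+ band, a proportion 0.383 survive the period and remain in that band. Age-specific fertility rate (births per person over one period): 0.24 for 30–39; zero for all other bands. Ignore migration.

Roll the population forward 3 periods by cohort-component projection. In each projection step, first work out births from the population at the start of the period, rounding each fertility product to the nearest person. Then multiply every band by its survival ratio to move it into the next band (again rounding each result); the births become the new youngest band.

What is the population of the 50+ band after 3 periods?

20300

— Period 1 —
Births: 4400 × 0.24 = 1056
10–19: 7800 × 0.971 = 7574
20–29: 13900 × 0.966 = 13427
30–39: 19300 × 0.964 = 18605
40–49: 4400 × 0.947 = 4167
50+: 14200 × 0.926 + 10300 × 0.383 = 13149 + 3945 = 17094
Population now: 0–9=1056, 10–19=7574, 20–29=13427, 30–39=18605, 40–49=4167, 50+=17094
— Period 2 —
Births: 18605 × 0.24 = 4465
10–19: 1056 × 0.971 = 1025
20–29: 7574 × 0.966 = 7316
30–39: 13427 × 0.964 = 12944
40–49: 18605 × 0.947 = 17619
50+: 4167 × 0.926 + 17094 × 0.383 = 3859 + 6547 = 10406
Population now: 0–9=4465, 10–19=1025, 20–29=7316, 30–39=12944, 40–49=17619, 50+=10406
— Period 3 —
Births: 12944 × 0.24 = 3107
10–19: 4465 × 0.971 = 4336
20–29: 1025 × 0.966 = 990
30–39: 7316 × 0.964 = 7053
40–49: 12944 × 0.947 = 12258
50+: 17619 × 0.926 + 10406 × 0.383 = 16315 + 3985 = 20300
Population now: 0–9=3107, 10–19=4336, 20–29=990, 30–39=7053, 40–49=12258, 50+=20300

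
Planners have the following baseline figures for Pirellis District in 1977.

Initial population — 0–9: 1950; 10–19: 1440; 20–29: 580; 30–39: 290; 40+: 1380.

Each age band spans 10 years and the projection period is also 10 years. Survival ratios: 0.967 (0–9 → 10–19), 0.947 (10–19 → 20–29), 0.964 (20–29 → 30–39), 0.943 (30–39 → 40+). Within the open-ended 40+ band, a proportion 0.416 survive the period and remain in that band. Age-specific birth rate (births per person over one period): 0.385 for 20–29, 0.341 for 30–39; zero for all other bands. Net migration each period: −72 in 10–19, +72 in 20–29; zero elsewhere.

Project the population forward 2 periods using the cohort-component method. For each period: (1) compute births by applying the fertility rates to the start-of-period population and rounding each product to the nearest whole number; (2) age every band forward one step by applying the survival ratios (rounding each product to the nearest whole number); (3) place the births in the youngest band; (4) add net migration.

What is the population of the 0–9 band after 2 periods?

744

(Groups numbered youngest = 1 to oldest = 5.)
— Period 1 —
Births: 580 × 0.385 = 223  |  290 × 0.341 = 99 — total 322
Group 2: 1950 × 0.967 = 1886
Group 3: 1440 × 0.947 = 1364
Group 4: 580 × 0.964 = 559
Group 5: 290 × 0.943 + 1380 × 0.416 = 273 + 574 = 847
Net migration: Group 2 − 72 → 1814; Group 3 + 72 → 1436
Giving 322 / 1814 / 1436 / 559 / 847.
— Period 2 —
Births: 1436 × 0.385 = 553  |  559 × 0.341 = 191 — total 744
Group 2: 322 × 0.967 = 311
Group 3: 1814 × 0.947 = 1718
Group 4: 1436 × 0.964 = 1384
Group 5: 559 × 0.943 + 847 × 0.416 = 527 + 352 = 879
Net migration: Group 2 − 72 → 239; Group 3 + 72 → 1790
Giving 744 / 239 / 1790 / 1384 / 879.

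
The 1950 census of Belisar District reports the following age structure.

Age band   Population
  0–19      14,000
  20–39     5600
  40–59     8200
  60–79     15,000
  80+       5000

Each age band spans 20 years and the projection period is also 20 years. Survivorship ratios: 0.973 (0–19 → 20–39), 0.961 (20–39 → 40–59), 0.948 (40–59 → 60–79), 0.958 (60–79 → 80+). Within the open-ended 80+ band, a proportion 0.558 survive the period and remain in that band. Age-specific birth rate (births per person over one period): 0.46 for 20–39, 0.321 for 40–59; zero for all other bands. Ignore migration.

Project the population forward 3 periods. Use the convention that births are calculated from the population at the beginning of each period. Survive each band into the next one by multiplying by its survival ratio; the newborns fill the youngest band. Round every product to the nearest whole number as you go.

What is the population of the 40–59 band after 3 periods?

4869

Call the bands 1 to 5, youngest first.
Period 1.
Births: 5600 * 0.46 = 2576  |  8200 * 0.321 = 2632 — total 5208
Band 2: 14000 * 0.973 = 13622
Band 3: 5600 * 0.961 = 5382
Band 4: 8200 * 0.948 = 7774
Band 5: 15000 * 0.958 + 5000 * 0.558 = 14370 + 2790 = 17160
Giving 5208 / 13622 / 5382 / 7774 / 17160.
Period 2.
Births: 13622 * 0.46 = 6266  |  5382 * 0.321 = 1728 — total 7994
Band 2: 5208 * 0.973 = 5067
Band 3: 13622 * 0.961 = 13091
Band 4: 5382 * 0.948 = 5102
Band 5: 7774 * 0.958 + 17160 * 0.558 = 7447 + 9575 = 17022
Giving 7994 / 5067 / 13091 / 5102 / 17022.
Period 3.
Births: 5067 * 0.46 = 2331  |  13091 * 0.321 = 4202 — total 6533
Band 2: 7994 * 0.973 = 7778
Band 3: 5067 * 0.961 = 4869
Band 4: 13091 * 0.948 = 12410
Band 5: 5102 * 0.958 + 17022 * 0.558 = 4888 + 9498 = 14386
Giving 6533 / 7778 / 4869 / 12410 / 14386.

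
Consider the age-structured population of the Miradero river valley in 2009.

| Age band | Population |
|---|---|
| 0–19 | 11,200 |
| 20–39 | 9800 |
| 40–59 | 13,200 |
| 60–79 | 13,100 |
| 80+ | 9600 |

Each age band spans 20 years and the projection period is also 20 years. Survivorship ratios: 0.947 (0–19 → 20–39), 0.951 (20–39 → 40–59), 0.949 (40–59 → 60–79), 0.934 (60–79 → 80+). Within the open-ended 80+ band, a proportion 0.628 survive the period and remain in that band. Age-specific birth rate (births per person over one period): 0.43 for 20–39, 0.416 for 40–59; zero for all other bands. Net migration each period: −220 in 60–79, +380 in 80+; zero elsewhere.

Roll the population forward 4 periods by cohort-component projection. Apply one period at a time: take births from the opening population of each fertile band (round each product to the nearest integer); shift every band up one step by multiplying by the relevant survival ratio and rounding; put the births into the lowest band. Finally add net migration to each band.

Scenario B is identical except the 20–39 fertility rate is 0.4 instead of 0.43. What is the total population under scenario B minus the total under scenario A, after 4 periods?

-1375

Let band 1 be 0–19 through band 5 = 80+.
Period 1:
Births: 9800 × 0.43 = 4214, 13200 × 0.416 = 5491 → 9705
Band 2: 11200 × 0.947 = 10606
Band 3: 9800 × 0.951 = 9320
Band 4: 13200 × 0.949 = 12527
Band 5: 13100 × 0.934 + 9600 × 0.628 = 12235 + 6029 = 18264
Net migration: Band 4 − 220 → 12307; Band 5 + 380 → 18644
Giving 9705 / 10606 / 9320 / 12307 / 18644.
Period 2:
Births: 10606 × 0.43 = 4561, 9320 × 0.416 = 3877 → 8438
Band 2: 9705 × 0.947 = 9191
Band 3: 10606 × 0.951 = 10086
Band 4: 9320 × 0.949 = 8845
Band 5: 12307 × 0.934 + 18644 × 0.628 = 11495 + 11708 = 23203
Net migration: Band 4 − 220 → 8625; Band 5 + 380 → 23583
Giving 8438 / 9191 / 10086 / 8625 / 23583.
Period 3:
Births: 9191 × 0.43 = 3952, 10086 × 0.416 = 4196 → 8148
Band 2: 8438 × 0.947 = 7991
Band 3: 9191 × 0.951 = 8741
Band 4: 10086 × 0.949 = 9572
Band 5: 8625 × 0.934 + 23583 × 0.628 = 8056 + 14810 = 22866
Net migration: Band 4 − 220 → 9352; Band 5 + 380 → 23246
Giving 8148 / 7991 / 8741 / 9352 / 23246.
Period 4:
Births: 7991 × 0.43 = 3436, 8741 × 0.416 = 3636 → 7072
Band 2: 8148 × 0.947 = 7716
Band 3: 7991 × 0.951 = 7599
Band 4: 8741 × 0.949 = 8295
Band 5: 9352 × 0.934 + 23246 × 0.628 = 8735 + 14598 = 23333
Net migration: Band 4 − 220 → 8075; Band 5 + 380 → 23713
Giving 7072 / 7716 / 7599 / 8075 / 23713.
Scenario A total after 4 periods: 54175
Scenario B projection —
Period 1:
Births: 9800 × 0.4 = 3920, 13200 × 0.416 = 5491 → 9411
Band 2: 11200 × 0.947 = 10606
Band 3: 9800 × 0.951 = 9320
Band 4: 13200 × 0.949 = 12527
Band 5: 13100 × 0.934 + 9600 × 0.628 = 12235 + 6029 = 18264
Net migration: Band 4 − 220 → 12307; Band 5 + 380 → 18644
Giving 9411 / 10606 / 9320 / 12307 / 18644.
Period 2:
Births: 10606 × 0.4 = 4242, 9320 × 0.416 = 3877 → 8119
Band 2: 9411 × 0.947 = 8912
Band 3: 10606 × 0.951 = 10086
Band 4: 9320 × 0.949 = 8845
Band 5: 12307 × 0.934 + 18644 × 0.628 = 11495 + 11708 = 23203
Net migration: Band 4 − 220 → 8625; Band 5 + 380 → 23583
Giving 8119 / 8912 / 10086 / 8625 / 23583.
Period 3:
Births: 8912 × 0.4 = 3565, 10086 × 0.416 = 4196 → 7761
Band 2: 8119 × 0.947 = 7689
Band 3: 8912 × 0.951 = 8475
Band 4: 10086 × 0.949 = 9572
Band 5: 8625 × 0.934 + 23583 × 0.628 = 8056 + 14810 = 22866
Net migration: Band 4 − 220 → 9352; Band 5 + 380 → 23246
Giving 7761 / 7689 / 8475 / 9352 / 23246.
Period 4:
Births: 7689 × 0.4 = 3076, 8475 × 0.416 = 3526 → 6602
Band 2: 7761 × 0.947 = 7350
Band 3: 7689 × 0.951 = 7312
Band 4: 8475 × 0.949 = 8043
Band 5: 9352 × 0.934 + 23246 × 0.628 = 8735 + 14598 = 23333
Net migration: Band 4 − 220 → 7823; Band 5 + 380 → 23713
Giving 6602 / 7350 / 7312 / 7823 / 23713.
Scenario B total after 4 periods: 52800
Difference B − A = 52800 − 54175 = -1375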